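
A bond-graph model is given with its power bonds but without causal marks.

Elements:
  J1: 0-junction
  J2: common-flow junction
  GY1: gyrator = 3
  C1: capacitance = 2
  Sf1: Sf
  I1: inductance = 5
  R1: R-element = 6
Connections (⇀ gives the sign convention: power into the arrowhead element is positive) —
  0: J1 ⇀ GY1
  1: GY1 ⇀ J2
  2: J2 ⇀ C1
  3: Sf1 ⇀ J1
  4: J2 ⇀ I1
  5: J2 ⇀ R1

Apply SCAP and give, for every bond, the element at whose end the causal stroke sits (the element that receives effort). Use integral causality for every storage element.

bond 0 |J1
bond 1 |J2
bond 2 |J2
bond 3 |Sf1
bond 4 |I1
bond 5 |J2

bond 3 stroke→Sf1  (source Sf1 imposes f)
bond 0 stroke→J1  (closing 0-jn rule on J1)
bond 1 stroke→J2  (through GY1, causality inverts; strokes same side of GY1)
bond 2 stroke→J2  (C1 integral (e out))
bond 4 stroke→I1  (I1: I, integral causality)
bond 5 stroke→J2  (J2: bond 4 brought flow, rest push out)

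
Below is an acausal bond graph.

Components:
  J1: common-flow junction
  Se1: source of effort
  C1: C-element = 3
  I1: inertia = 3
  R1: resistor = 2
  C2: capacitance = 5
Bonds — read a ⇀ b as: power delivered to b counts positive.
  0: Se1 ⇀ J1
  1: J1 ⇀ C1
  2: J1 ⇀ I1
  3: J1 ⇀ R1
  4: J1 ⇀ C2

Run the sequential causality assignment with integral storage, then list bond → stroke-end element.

β0 →J1
β1 →J1
β2 →I1
β3 →J1
β4 →J1

b0 stroke at J1  (Se1 (Se) sets effort on bond)
b1 stroke at J1  (C1 outputs effort q/C1)
b2 stroke at I1  (I1: I, integral causality)
b3 stroke at J1  (J1: bond 2 brought flow, rest push out)
b4 stroke at J1  (J1 flow already set via bond 2)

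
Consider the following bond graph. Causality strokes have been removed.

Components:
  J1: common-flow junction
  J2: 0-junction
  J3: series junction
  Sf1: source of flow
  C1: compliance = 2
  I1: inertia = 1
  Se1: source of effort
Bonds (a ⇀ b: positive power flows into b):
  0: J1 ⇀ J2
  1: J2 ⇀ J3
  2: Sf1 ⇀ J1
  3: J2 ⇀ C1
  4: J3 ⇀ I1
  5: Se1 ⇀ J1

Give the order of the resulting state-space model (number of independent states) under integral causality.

bond 2 stroke at Sf1  (Sf1: flow source, stroke at near end)
bond 5 stroke at J1  (Se1 fixes effort; stroke away)
bond 0 stroke at J1  (common-f at J1 fixed by 2)
bond 3 stroke at J2  (prefer integral on C1)
bond 1 stroke at J3  (0-jn J2 has e-setter on 3)
bond 4 stroke at I1  (J3: last free bond brings flow in)

2  (C1, I1 all integral)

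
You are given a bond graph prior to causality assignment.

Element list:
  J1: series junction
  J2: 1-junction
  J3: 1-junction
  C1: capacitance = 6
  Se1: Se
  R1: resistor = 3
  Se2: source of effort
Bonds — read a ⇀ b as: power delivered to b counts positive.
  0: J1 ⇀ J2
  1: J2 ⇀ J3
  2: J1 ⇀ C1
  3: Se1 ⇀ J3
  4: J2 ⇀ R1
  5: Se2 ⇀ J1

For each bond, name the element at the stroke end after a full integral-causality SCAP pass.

bond 0 stroke→J2
bond 1 stroke→J2
bond 2 stroke→J1
bond 3 stroke→J3
bond 4 stroke→R1
bond 5 stroke→J1

#3 stroke at J3  (Se1 (Se) sets effort on bond)
#5 stroke at J1  (Se2: effort source, stroke at far end)
#1 stroke at J2  (only one flow-in slot at J3)
#2 stroke at J1  (C1: C, integral causality)
#0 stroke at J2  (only one flow-in slot at J1)
#4 stroke at R1  (only one flow-in slot at J2)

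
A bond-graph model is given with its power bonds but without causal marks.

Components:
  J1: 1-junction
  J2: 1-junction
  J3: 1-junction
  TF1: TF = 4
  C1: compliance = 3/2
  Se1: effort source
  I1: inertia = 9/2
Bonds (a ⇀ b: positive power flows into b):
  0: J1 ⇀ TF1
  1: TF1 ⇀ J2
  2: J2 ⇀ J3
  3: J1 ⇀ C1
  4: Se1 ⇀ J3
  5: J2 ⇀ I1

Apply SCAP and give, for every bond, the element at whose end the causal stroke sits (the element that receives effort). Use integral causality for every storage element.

b0 →TF1
b1 →J2
b2 →J2
b3 →J1
b4 →J3
b5 →I1

bond 4 stroke→J3  (Se1 (Se) sets effort on bond)
bond 2 stroke→J2  (closing 1-jn rule on J3)
bond 3 stroke→J1  (C1 integral (e out))
bond 0 stroke→TF1  (only one flow-in slot at J1)
bond 1 stroke→J2  (through TF1, causality passes straight; one stroke at TF1)
bond 5 stroke→I1  (only one flow-in slot at J2)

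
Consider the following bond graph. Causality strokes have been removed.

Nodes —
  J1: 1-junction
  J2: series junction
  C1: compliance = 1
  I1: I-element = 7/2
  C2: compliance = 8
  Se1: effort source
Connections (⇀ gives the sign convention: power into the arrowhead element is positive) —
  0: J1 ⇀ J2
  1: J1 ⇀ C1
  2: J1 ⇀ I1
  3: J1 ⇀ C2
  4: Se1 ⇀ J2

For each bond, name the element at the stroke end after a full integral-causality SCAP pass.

#0 stroke at J1
#1 stroke at J1
#2 stroke at I1
#3 stroke at J1
#4 stroke at J2

b4 →J2  (source Se1 imposes e)
b0 →J1  (only one flow-in slot at J2)
b1 →J1  (C1 outputs effort q/C1)
b2 →I1  (I1 outputs flow p/I1)
b3 →J1  (J1: bond 2 brought flow, rest push out)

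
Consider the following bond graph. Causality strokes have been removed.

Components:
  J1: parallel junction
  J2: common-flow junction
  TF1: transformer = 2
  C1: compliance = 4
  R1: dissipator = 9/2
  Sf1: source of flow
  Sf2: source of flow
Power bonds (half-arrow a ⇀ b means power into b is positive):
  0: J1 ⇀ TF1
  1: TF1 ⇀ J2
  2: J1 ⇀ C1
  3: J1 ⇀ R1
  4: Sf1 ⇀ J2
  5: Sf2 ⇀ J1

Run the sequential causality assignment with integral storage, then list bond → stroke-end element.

b4 |Sf1  (Sf1 fixes flow; stroke at Sf1)
b5 |Sf2  (Sf2 (Sf) sets flow on bond)
b1 |J2  (J2: bond 4 brought flow, rest push out)
b0 |TF1  (TF1 one-in-one-out from 1)
b2 |J1  (C1 outputs effort q/C1)
b3 |R1  (J1: bond 2 brought effort, rest push out)

#0 |TF1
#1 |J2
#2 |J1
#3 |R1
#4 |Sf1
#5 |Sf2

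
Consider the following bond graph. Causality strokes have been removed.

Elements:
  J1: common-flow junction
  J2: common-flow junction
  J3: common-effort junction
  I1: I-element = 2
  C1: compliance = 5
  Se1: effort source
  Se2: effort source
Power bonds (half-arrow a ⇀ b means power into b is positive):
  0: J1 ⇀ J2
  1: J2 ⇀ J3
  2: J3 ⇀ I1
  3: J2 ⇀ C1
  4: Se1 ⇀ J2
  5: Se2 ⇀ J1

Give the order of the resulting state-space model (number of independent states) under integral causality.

β4 →J2  (source Se1 imposes e)
β5 →J1  (Se2 fixes effort; stroke away)
β0 →J2  (J1 needs exactly one f-in)
β2 →I1  (I1 integral (f out))
β1 →J3  (J3: last free bond brings effort in)
β3 →J2  (common-f at J2 fixed by 1)

2  (C1, I1 all integral)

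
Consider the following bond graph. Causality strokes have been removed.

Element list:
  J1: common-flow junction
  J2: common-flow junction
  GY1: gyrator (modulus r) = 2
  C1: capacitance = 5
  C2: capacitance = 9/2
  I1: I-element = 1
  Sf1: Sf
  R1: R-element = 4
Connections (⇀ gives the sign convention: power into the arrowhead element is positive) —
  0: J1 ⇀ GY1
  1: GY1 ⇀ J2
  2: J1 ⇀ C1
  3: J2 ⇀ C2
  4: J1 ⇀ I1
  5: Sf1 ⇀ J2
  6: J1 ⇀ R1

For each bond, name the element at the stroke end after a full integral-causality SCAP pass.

#5 stroke at Sf1  (Sf1 fixes flow; stroke at Sf1)
#1 stroke at J2  (J2 flow already set via bond 5)
#3 stroke at J2  (common-f at J2 fixed by 5)
#0 stroke at J1  (GY1: gyrator matches bond 1)
#2 stroke at J1  (prefer integral on C1)
#4 stroke at I1  (I1 outputs flow p/I1)
#6 stroke at J1  (common-f at J1 fixed by 4)

#0 |J1
#1 |J2
#2 |J1
#3 |J2
#4 |I1
#5 |Sf1
#6 |J1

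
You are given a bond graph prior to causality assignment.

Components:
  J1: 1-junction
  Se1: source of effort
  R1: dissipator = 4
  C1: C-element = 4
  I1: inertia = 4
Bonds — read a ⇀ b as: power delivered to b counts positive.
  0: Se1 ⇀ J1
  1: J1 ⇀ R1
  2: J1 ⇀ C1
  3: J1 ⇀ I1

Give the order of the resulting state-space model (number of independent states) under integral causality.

2  (C1, I1 all integral)

b0 |J1  (source Se1 imposes e)
b2 |J1  (C1 outputs effort q/C1)
b3 |I1  (I1 outputs flow p/I1)
b1 |J1  (J1 flow already set via bond 3)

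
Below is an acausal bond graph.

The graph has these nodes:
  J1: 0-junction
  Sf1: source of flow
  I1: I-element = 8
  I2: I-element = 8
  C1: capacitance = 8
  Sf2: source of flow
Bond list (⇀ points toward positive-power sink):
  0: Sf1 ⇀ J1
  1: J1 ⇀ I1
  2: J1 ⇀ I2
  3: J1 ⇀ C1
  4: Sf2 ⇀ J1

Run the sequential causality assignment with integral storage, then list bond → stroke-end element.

β0 |Sf1  (Sf1 (Sf) sets flow on bond)
β4 |Sf2  (Sf2 (Sf) sets flow on bond)
β1 |I1  (I1 outputs flow p/I1)
β2 |I2  (I2 integral (f out))
β3 |J1  (J1 needs exactly one e-in)

b0 stroke at Sf1
b1 stroke at I1
b2 stroke at I2
b3 stroke at J1
b4 stroke at Sf2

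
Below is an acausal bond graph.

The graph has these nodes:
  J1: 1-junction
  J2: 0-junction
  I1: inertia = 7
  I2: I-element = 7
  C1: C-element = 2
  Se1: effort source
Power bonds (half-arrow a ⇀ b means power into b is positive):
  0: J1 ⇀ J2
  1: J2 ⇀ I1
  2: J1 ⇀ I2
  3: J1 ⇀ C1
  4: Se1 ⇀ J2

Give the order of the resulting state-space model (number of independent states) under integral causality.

3  (C1, I1, I2 all integral)

b4 stroke→J2  (source Se1 imposes e)
b0 stroke→J1  (J2 effort already set via bond 4)
b1 stroke→I1  (J2: bond 4 brought effort, rest push out)
b2 stroke→I2  (I2 outputs flow p/I2)
b3 stroke→J1  (1-jn J1 has f-setter on 2)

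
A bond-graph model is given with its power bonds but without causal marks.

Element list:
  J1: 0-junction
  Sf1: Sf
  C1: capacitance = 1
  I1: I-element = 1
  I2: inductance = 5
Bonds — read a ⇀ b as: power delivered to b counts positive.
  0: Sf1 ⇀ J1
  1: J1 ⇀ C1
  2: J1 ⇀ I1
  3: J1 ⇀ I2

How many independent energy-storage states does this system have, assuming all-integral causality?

3  (C1, I1, I2 all integral)

β0 stroke→Sf1  (Sf1 (Sf) sets flow on bond)
β1 stroke→J1  (C1 integral (e out))
β2 stroke→I1  (common-e at J1 fixed by 1)
β3 stroke→I2  (J1: bond 1 brought effort, rest push out)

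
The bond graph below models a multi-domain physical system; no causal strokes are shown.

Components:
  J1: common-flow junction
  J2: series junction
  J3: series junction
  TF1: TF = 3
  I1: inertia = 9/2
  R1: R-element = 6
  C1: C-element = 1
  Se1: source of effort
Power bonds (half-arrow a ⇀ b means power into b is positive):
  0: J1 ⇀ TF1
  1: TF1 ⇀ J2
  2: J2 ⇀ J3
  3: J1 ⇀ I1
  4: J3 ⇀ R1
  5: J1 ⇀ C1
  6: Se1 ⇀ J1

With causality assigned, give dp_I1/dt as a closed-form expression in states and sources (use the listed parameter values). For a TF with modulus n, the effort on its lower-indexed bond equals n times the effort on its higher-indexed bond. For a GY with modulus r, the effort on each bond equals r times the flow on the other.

bond 6 →J1  (Se1 fixes effort; stroke away)
bond 3 →I1  (prefer integral on I1)
bond 0 →J1  (J1 flow already set via bond 3)
bond 5 →J1  (J1: bond 3 brought flow, rest push out)
bond 1 →TF1  (TF1 one-in-one-out from 0)
bond 2 →J2  (J2: bond 1 brought flow, rest push out)
bond 4 →J3  (common-f at J3 fixed by 2)

dp_I1/dt = E_Se1 - 12*p_I1 - q_C1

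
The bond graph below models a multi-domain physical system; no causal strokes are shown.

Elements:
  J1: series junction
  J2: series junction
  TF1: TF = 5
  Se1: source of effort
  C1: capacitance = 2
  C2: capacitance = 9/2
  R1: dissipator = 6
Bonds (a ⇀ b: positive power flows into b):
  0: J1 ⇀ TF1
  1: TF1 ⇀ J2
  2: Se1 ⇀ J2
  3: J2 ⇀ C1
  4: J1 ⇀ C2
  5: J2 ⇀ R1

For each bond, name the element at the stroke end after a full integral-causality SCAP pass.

#2 →J2  (source Se1 imposes e)
#3 →J2  (C1: C, integral causality)
#4 →J1  (C2 integral (e out))
#0 →TF1  (J1 needs exactly one f-in)
#1 →J2  (TF1 one-in-one-out from 0)
#5 →R1  (closing 1-jn rule on J2)

bond 0 →TF1
bond 1 →J2
bond 2 →J2
bond 3 →J2
bond 4 →J1
bond 5 →R1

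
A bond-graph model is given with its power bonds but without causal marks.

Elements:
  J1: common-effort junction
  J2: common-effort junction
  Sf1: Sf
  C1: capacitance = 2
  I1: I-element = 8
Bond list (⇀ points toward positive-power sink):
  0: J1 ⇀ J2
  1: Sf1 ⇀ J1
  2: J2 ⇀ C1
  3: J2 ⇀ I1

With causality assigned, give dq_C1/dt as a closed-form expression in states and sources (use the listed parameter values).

dq_C1/dt = F_Sf1 - p_I1/8

#1 |Sf1  (Sf1: flow source, stroke at near end)
#0 |J1  (closing 0-jn rule on J1)
#2 |J2  (prefer integral on C1)
#3 |I1  (J2: bond 2 brought effort, rest push out)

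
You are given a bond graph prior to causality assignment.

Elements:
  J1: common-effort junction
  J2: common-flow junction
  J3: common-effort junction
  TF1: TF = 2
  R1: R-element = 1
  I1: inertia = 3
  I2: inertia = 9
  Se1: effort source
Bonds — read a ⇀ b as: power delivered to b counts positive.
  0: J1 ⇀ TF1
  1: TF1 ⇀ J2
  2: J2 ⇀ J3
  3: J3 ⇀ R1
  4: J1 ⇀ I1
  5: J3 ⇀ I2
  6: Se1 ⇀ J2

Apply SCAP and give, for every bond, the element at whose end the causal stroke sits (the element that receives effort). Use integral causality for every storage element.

β0 stroke→J1
β1 stroke→TF1
β2 stroke→J2
β3 stroke→J3
β4 stroke→I1
β5 stroke→I2
β6 stroke→J2

bond 6 →J2  (Se1 fixes effort; stroke away)
bond 4 →I1  (I1: I, integral causality)
bond 0 →J1  (J1 needs exactly one e-in)
bond 1 →TF1  (through TF1, causality passes straight; one stroke at TF1)
bond 2 →J2  (common-f at J2 fixed by 1)
bond 5 →I2  (I2: I, integral causality)
bond 3 →J3  (J3 needs exactly one e-in)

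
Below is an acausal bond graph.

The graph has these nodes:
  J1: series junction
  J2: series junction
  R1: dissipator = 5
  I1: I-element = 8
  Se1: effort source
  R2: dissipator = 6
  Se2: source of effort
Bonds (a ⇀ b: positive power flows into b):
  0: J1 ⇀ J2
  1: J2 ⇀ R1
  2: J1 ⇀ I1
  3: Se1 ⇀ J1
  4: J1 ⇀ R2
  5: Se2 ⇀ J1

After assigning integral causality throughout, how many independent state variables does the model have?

1  (I1 all integral)

β3 stroke at J1  (Se1 (Se) sets effort on bond)
β5 stroke at J1  (Se2 fixes effort; stroke away)
β2 stroke at I1  (prefer integral on I1)
β0 stroke at J1  (J1 flow already set via bond 2)
β4 stroke at J1  (J1 flow already set via bond 2)
β1 stroke at J2  (common-f at J2 fixed by 0)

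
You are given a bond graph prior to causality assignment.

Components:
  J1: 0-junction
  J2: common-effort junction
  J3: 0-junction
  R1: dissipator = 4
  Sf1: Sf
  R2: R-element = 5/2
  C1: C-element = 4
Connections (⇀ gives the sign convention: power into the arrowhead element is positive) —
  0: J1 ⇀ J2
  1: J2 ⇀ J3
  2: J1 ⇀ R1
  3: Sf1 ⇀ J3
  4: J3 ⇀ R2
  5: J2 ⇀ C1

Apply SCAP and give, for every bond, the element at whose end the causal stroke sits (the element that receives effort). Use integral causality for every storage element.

β3 stroke at Sf1  (Sf1: flow source, stroke at near end)
β5 stroke at J2  (C1 integral (e out))
β0 stroke at J1  (J2 effort already set via bond 5)
β1 stroke at J3  (J2 effort already set via bond 5)
β4 stroke at R2  (0-jn J3 has e-setter on 1)
β2 stroke at R1  (0-jn J1 has e-setter on 0)

b0 stroke→J1
b1 stroke→J3
b2 stroke→R1
b3 stroke→Sf1
b4 stroke→R2
b5 stroke→J2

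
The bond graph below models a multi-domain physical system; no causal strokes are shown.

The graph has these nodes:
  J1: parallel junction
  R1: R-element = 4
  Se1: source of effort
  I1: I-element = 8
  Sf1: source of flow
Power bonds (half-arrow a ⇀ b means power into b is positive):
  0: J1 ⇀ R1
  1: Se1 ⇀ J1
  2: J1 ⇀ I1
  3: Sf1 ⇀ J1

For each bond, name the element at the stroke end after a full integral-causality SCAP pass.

#0 stroke→R1
#1 stroke→J1
#2 stroke→I1
#3 stroke→Sf1

bond 1 →J1  (Se1 fixes effort; stroke away)
bond 3 →Sf1  (Sf1 fixes flow; stroke at Sf1)
bond 0 →R1  (common-e at J1 fixed by 1)
bond 2 →I1  (J1 effort already set via bond 1)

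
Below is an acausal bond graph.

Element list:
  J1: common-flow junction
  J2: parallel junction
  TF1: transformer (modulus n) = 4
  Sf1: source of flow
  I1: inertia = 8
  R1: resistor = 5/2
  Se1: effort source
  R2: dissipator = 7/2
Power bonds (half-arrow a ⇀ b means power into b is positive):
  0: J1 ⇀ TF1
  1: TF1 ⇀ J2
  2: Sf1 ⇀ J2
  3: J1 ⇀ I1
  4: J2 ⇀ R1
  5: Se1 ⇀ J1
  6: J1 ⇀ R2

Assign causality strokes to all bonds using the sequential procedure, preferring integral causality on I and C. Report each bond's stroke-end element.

#2 →Sf1  (Sf1 fixes flow; stroke at Sf1)
#5 →J1  (Se1: effort source, stroke at far end)
#3 →I1  (I1 outputs flow p/I1)
#0 →J1  (J1: bond 3 brought flow, rest push out)
#6 →J1  (common-f at J1 fixed by 3)
#1 →TF1  (TF TF1: opposite of bond 0)
#4 →J2  (J2: last free bond brings effort in)

bond 0 stroke at J1
bond 1 stroke at TF1
bond 2 stroke at Sf1
bond 3 stroke at I1
bond 4 stroke at J2
bond 5 stroke at J1
bond 6 stroke at J1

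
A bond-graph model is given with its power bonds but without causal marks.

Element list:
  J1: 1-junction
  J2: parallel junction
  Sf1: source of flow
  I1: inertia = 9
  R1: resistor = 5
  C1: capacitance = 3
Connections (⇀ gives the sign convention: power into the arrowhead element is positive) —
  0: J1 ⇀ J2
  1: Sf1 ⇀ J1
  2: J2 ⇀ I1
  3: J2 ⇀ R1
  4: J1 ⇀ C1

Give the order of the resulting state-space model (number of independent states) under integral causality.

2  (C1, I1 all integral)

b1 |Sf1  (Sf1 fixes flow; stroke at Sf1)
b0 |J1  (J1 flow already set via bond 1)
b4 |J1  (1-jn J1 has f-setter on 1)
b2 |I1  (I1 integral (f out))
b3 |J2  (J2: last free bond brings effort in)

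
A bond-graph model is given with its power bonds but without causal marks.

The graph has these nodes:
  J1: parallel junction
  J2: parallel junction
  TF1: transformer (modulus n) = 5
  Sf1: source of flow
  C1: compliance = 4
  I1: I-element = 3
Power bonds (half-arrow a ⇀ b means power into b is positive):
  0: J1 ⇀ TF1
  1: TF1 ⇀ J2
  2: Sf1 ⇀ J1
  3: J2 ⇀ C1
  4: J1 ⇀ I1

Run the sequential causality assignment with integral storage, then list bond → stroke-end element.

#2 →Sf1  (Sf1 fixes flow; stroke at Sf1)
#3 →J2  (C1: C, integral causality)
#1 →TF1  (J2 effort already set via bond 3)
#0 →J1  (TF1 one-in-one-out from 1)
#4 →I1  (J1: bond 0 brought effort, rest push out)

b0 |J1
b1 |TF1
b2 |Sf1
b3 |J2
b4 |I1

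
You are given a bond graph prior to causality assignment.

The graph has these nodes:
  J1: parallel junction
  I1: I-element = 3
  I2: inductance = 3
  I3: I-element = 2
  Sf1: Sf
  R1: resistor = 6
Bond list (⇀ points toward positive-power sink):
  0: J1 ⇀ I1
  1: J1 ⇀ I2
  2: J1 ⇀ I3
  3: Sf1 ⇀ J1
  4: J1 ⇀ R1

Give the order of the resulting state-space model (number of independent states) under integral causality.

3  (I1, I2, I3 all integral)

b3 stroke at Sf1  (Sf1 fixes flow; stroke at Sf1)
b0 stroke at I1  (I1: I, integral causality)
b1 stroke at I2  (I2 outputs flow p/I2)
b2 stroke at I3  (prefer integral on I3)
b4 stroke at J1  (only one effort-in slot at J1)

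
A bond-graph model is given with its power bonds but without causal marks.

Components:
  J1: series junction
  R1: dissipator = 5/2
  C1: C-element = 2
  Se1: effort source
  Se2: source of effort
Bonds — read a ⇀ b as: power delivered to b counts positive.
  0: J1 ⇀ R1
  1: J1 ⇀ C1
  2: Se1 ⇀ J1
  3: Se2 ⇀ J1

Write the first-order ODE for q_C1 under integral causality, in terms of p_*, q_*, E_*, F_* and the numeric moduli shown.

dq_C1/dt = 2*E_Se1/5 + 2*E_Se2/5 - q_C1/5

β2 →J1  (Se1 (Se) sets effort on bond)
β3 →J1  (Se2 fixes effort; stroke away)
β1 →J1  (C1: C, integral causality)
β0 →R1  (closing 1-jn rule on J1)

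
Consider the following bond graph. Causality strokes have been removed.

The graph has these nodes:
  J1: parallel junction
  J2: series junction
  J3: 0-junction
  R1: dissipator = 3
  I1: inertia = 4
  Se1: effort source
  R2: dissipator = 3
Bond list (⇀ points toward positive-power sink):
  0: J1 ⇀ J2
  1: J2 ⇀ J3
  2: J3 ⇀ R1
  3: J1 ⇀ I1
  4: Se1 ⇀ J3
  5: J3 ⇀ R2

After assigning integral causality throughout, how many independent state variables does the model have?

1  (I1 all integral)

#4 |J3  (source Se1 imposes e)
#1 |J2  (J3 effort already set via bond 4)
#2 |R1  (J3: bond 4 brought effort, rest push out)
#5 |R2  (common-e at J3 fixed by 4)
#0 |J1  (only one flow-in slot at J2)
#3 |I1  (J1: bond 0 brought effort, rest push out)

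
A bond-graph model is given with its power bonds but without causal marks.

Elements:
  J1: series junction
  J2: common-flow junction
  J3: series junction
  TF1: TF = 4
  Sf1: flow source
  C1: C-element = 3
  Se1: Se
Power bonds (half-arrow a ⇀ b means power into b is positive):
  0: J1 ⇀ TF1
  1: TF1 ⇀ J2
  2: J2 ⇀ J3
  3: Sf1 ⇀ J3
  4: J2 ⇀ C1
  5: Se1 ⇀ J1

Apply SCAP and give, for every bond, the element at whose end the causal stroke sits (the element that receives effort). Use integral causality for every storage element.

β3 |Sf1  (Sf1 (Sf) sets flow on bond)
β5 |J1  (Se1 (Se) sets effort on bond)
β0 |TF1  (J1: last free bond brings flow in)
β2 |J3  (J3: bond 3 brought flow, rest push out)
β1 |J2  (through TF1, causality passes straight; one stroke at TF1)
β4 |J2  (common-f at J2 fixed by 2)

β0 stroke→TF1
β1 stroke→J2
β2 stroke→J3
β3 stroke→Sf1
β4 stroke→J2
β5 stroke→J1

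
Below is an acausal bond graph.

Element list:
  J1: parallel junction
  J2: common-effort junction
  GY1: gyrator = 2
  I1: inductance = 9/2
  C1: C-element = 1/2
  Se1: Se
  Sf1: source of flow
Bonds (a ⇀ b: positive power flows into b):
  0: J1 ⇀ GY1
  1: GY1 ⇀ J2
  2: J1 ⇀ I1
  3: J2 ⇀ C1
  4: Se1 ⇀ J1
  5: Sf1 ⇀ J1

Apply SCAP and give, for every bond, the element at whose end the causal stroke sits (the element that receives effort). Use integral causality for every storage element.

β4 stroke→J1  (Se1 (Se) sets effort on bond)
β5 stroke→Sf1  (source Sf1 imposes f)
β0 stroke→GY1  (J1: bond 4 brought effort, rest push out)
β2 stroke→I1  (J1: bond 4 brought effort, rest push out)
β1 stroke→GY1  (GY1: gyrator matches bond 0)
β3 stroke→J2  (only one effort-in slot at J2)

b0 →GY1
b1 →GY1
b2 →I1
b3 →J2
b4 →J1
b5 →Sf1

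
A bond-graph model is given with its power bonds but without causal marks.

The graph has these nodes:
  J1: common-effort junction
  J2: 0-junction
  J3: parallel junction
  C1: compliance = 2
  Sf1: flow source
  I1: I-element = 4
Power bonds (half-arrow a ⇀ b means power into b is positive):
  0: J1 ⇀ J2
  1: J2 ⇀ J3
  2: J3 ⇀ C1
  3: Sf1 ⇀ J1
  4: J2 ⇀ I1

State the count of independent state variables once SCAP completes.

β3 stroke at Sf1  (Sf1 (Sf) sets flow on bond)
β0 stroke at J1  (only one effort-in slot at J1)
β2 stroke at J3  (C1: C, integral causality)
β1 stroke at J2  (common-e at J3 fixed by 2)
β4 stroke at I1  (J2 effort already set via bond 1)

2  (C1, I1 all integral)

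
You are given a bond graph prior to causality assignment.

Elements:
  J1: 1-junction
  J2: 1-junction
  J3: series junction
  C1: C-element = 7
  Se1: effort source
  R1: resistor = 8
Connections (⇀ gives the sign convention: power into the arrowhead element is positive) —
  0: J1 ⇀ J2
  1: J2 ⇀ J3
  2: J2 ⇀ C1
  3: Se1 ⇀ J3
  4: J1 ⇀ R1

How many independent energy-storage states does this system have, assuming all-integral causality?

β3 stroke at J3  (source Se1 imposes e)
β1 stroke at J2  (J3: last free bond brings flow in)
β2 stroke at J2  (C1: C, integral causality)
β0 stroke at J1  (J2: last free bond brings flow in)
β4 stroke at R1  (J1: last free bond brings flow in)

1  (C1 all integral)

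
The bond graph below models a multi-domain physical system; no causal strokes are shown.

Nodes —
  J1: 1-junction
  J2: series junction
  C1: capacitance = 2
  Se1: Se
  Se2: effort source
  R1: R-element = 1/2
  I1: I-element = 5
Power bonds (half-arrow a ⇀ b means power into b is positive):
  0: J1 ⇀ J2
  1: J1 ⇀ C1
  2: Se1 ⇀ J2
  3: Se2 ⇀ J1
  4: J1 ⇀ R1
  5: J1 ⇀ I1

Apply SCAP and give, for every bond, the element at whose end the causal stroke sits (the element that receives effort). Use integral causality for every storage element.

β2 →J2  (source Se1 imposes e)
β3 →J1  (source Se2 imposes e)
β0 →J1  (only one flow-in slot at J2)
β1 →J1  (C1: C, integral causality)
β5 →I1  (I1 outputs flow p/I1)
β4 →J1  (J1 flow already set via bond 5)

bond 0 |J1
bond 1 |J1
bond 2 |J2
bond 3 |J1
bond 4 |J1
bond 5 |I1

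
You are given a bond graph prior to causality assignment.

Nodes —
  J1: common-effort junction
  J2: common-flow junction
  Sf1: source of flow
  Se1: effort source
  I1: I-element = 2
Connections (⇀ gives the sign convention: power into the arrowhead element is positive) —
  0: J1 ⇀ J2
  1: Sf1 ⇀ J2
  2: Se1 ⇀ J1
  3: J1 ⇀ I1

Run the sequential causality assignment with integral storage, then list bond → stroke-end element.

b0 stroke at J2
b1 stroke at Sf1
b2 stroke at J1
b3 stroke at I1

b1 |Sf1  (Sf1 (Sf) sets flow on bond)
b2 |J1  (Se1: effort source, stroke at far end)
b0 |J2  (J1: bond 2 brought effort, rest push out)
b3 |I1  (J1 effort already set via bond 2)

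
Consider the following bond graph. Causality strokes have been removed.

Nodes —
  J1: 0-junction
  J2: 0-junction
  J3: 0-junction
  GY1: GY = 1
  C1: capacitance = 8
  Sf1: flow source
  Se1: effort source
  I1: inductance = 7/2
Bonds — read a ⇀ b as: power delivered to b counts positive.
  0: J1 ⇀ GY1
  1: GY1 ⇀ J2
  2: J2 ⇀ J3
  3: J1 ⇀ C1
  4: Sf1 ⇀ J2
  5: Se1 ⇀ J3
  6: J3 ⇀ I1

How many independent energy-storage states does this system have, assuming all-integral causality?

b4 stroke at Sf1  (Sf1 fixes flow; stroke at Sf1)
b5 stroke at J3  (Se1: effort source, stroke at far end)
b2 stroke at J2  (0-jn J3 has e-setter on 5)
b6 stroke at I1  (0-jn J3 has e-setter on 5)
b1 stroke at GY1  (0-jn J2 has e-setter on 2)
b0 stroke at GY1  (GY GY1: same side as bond 1)
b3 stroke at J1  (J1: last free bond brings effort in)

2  (C1, I1 all integral)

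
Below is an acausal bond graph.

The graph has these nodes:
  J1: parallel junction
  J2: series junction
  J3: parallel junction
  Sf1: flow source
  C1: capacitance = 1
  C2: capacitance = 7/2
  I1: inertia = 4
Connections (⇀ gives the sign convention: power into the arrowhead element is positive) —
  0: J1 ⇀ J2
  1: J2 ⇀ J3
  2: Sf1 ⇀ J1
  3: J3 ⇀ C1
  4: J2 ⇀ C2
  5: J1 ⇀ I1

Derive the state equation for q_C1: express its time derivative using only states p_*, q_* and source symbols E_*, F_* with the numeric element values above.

dq_C1/dt = F_Sf1 - p_I1/4

bond 2 stroke→Sf1  (Sf1: flow source, stroke at near end)
bond 3 stroke→J3  (prefer integral on C1)
bond 1 stroke→J2  (0-jn J3 has e-setter on 3)
bond 4 stroke→J2  (C2 outputs effort q/C2)
bond 0 stroke→J1  (closing 1-jn rule on J2)
bond 5 stroke→I1  (0-jn J1 has e-setter on 0)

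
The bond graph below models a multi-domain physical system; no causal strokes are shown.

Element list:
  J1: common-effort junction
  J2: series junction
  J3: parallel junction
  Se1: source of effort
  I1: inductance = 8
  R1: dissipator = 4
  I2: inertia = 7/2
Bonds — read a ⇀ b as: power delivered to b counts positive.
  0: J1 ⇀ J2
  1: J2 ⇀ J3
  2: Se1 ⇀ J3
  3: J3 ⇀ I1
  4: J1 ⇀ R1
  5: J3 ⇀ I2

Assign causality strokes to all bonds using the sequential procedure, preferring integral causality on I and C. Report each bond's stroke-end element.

β2 →J3  (Se1 fixes effort; stroke away)
β1 →J2  (J3 effort already set via bond 2)
β3 →I1  (J3 effort already set via bond 2)
β5 →I2  (J3 effort already set via bond 2)
β0 →J1  (J2: last free bond brings flow in)
β4 →R1  (J1: bond 0 brought effort, rest push out)

b0 →J1
b1 →J2
b2 →J3
b3 →I1
b4 →R1
b5 →I2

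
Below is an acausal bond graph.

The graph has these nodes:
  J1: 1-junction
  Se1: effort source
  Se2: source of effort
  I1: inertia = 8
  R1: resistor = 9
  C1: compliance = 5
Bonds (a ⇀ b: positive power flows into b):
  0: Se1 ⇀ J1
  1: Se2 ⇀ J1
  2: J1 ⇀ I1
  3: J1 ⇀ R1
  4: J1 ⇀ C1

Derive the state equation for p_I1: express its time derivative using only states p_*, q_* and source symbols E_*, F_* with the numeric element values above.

bond 0 stroke→J1  (Se1 fixes effort; stroke away)
bond 1 stroke→J1  (Se2 (Se) sets effort on bond)
bond 2 stroke→I1  (I1 outputs flow p/I1)
bond 3 stroke→J1  (common-f at J1 fixed by 2)
bond 4 stroke→J1  (J1 flow already set via bond 2)

dp_I1/dt = E_Se1 + E_Se2 - 9*p_I1/8 - q_C1/5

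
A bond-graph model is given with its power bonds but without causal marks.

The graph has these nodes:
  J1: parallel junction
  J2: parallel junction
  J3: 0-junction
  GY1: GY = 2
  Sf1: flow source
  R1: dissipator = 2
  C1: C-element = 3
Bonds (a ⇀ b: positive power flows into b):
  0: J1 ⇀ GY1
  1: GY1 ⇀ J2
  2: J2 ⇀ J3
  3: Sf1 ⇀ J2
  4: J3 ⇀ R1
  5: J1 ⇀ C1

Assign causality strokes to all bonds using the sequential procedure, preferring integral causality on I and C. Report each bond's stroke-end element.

b3 |Sf1  (Sf1 fixes flow; stroke at Sf1)
b5 |J1  (prefer integral on C1)
b0 |GY1  (0-jn J1 has e-setter on 5)
b1 |GY1  (GY GY1: same side as bond 0)
b2 |J2  (only one effort-in slot at J2)
b4 |J3  (J3: last free bond brings effort in)

bond 0 |GY1
bond 1 |GY1
bond 2 |J2
bond 3 |Sf1
bond 4 |J3
bond 5 |J1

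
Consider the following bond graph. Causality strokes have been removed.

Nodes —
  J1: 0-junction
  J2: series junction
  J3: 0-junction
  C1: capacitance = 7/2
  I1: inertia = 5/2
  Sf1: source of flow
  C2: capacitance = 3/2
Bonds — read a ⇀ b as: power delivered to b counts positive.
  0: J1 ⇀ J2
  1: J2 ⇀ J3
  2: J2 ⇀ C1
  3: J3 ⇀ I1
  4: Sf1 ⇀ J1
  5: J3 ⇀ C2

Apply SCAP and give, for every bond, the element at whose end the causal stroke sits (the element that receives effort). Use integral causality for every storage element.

β4 |Sf1  (Sf1 (Sf) sets flow on bond)
β0 |J1  (J1 needs exactly one e-in)
β1 |J2  (J2: bond 0 brought flow, rest push out)
β2 |J2  (J2: bond 0 brought flow, rest push out)
β3 |I1  (prefer integral on I1)
β5 |J3  (closing 0-jn rule on J3)

#0 stroke at J1
#1 stroke at J2
#2 stroke at J2
#3 stroke at I1
#4 stroke at Sf1
#5 stroke at J3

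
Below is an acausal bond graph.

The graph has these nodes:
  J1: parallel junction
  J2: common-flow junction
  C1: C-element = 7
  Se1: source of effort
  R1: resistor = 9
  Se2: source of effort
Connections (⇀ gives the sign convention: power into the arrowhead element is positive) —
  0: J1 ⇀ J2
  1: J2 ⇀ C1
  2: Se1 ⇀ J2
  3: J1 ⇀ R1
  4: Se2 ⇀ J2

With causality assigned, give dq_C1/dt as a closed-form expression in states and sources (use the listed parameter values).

dq_C1/dt = E_Se1/9 + E_Se2/9 - q_C1/63

β2 stroke at J2  (source Se1 imposes e)
β4 stroke at J2  (Se2 fixes effort; stroke away)
β1 stroke at J2  (C1 integral (e out))
β0 stroke at J1  (only one flow-in slot at J2)
β3 stroke at R1  (0-jn J1 has e-setter on 0)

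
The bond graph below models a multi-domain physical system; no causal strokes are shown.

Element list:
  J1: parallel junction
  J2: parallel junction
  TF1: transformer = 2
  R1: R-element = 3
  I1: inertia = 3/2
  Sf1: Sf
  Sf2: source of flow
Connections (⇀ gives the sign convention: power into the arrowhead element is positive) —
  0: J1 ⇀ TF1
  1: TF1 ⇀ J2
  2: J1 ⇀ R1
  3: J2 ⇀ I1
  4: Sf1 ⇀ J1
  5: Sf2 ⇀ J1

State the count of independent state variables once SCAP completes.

β4 →Sf1  (Sf1 fixes flow; stroke at Sf1)
β5 →Sf2  (Sf2: flow source, stroke at near end)
β3 →I1  (I1 integral (f out))
β1 →J2  (only one effort-in slot at J2)
β0 →TF1  (through TF1, causality passes straight; one stroke at TF1)
β2 →J1  (J1: last free bond brings effort in)

1  (I1 all integral)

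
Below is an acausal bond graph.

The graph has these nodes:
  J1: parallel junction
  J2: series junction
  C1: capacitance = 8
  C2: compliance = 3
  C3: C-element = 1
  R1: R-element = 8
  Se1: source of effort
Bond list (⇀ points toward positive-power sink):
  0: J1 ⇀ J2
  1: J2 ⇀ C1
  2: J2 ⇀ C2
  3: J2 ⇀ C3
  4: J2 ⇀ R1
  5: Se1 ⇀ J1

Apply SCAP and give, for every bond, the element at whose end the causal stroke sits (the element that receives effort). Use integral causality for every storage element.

β0 stroke→J2
β1 stroke→J2
β2 stroke→J2
β3 stroke→J2
β4 stroke→R1
β5 stroke→J1

#5 stroke at J1  (Se1 fixes effort; stroke away)
#0 stroke at J2  (J1: bond 5 brought effort, rest push out)
#1 stroke at J2  (C1 integral (e out))
#2 stroke at J2  (C2: C, integral causality)
#3 stroke at J2  (C3 outputs effort q/C3)
#4 stroke at R1  (J2 needs exactly one f-in)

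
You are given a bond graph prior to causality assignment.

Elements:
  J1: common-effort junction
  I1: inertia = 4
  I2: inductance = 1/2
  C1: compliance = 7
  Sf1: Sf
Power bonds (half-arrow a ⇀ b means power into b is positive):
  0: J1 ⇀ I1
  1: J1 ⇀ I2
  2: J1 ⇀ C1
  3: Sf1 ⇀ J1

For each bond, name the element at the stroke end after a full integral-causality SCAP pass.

#3 |Sf1  (Sf1 fixes flow; stroke at Sf1)
#0 |I1  (I1 outputs flow p/I1)
#1 |I2  (prefer integral on I2)
#2 |J1  (closing 0-jn rule on J1)

#0 stroke→I1
#1 stroke→I2
#2 stroke→J1
#3 stroke→Sf1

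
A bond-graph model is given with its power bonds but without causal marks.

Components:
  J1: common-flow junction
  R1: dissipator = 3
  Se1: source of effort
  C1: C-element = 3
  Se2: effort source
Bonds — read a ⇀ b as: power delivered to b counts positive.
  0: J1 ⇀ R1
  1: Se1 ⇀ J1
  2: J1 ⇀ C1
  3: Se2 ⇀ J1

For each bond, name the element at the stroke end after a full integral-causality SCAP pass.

β0 stroke→R1
β1 stroke→J1
β2 stroke→J1
β3 stroke→J1

#1 |J1  (Se1 fixes effort; stroke away)
#3 |J1  (Se2 (Se) sets effort on bond)
#2 |J1  (C1: C, integral causality)
#0 |R1  (J1 needs exactly one f-in)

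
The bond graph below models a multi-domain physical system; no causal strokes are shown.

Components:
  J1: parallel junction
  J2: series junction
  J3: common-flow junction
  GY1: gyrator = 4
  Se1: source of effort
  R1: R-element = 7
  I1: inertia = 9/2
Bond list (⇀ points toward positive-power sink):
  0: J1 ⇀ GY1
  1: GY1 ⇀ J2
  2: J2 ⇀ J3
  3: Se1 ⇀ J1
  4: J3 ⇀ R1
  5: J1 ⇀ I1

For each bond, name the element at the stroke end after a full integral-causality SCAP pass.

#3 stroke at J1  (source Se1 imposes e)
#0 stroke at GY1  (0-jn J1 has e-setter on 3)
#5 stroke at I1  (J1 effort already set via bond 3)
#1 stroke at GY1  (GY1 both-in/both-out from 0)
#2 stroke at J2  (common-f at J2 fixed by 1)
#4 stroke at J3  (J3: bond 2 brought flow, rest push out)

b0 →GY1
b1 →GY1
b2 →J2
b3 →J1
b4 →J3
b5 →I1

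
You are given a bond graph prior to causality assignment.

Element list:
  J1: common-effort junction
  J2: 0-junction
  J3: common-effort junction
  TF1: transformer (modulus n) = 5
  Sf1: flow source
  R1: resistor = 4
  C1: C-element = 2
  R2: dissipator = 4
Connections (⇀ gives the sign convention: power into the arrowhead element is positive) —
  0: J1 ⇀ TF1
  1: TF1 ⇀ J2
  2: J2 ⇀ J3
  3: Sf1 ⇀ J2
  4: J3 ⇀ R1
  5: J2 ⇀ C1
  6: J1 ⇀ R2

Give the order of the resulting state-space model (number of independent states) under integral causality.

1  (C1 all integral)

#3 →Sf1  (Sf1 fixes flow; stroke at Sf1)
#5 →J2  (C1 integral (e out))
#1 →TF1  (J2: bond 5 brought effort, rest push out)
#2 →J3  (0-jn J2 has e-setter on 5)
#4 →R1  (common-e at J3 fixed by 2)
#0 →J1  (TF1 one-in-one-out from 1)
#6 →R2  (0-jn J1 has e-setter on 0)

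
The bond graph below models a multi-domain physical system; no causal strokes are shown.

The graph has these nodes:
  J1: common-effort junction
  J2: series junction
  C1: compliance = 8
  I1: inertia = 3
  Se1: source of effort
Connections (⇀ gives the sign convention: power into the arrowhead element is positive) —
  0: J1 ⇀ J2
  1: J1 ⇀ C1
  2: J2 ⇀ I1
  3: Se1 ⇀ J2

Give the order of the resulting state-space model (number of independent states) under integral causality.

2  (C1, I1 all integral)

β3 →J2  (Se1 fixes effort; stroke away)
β1 →J1  (C1 outputs effort q/C1)
β0 →J2  (common-e at J1 fixed by 1)
β2 →I1  (J2: last free bond brings flow in)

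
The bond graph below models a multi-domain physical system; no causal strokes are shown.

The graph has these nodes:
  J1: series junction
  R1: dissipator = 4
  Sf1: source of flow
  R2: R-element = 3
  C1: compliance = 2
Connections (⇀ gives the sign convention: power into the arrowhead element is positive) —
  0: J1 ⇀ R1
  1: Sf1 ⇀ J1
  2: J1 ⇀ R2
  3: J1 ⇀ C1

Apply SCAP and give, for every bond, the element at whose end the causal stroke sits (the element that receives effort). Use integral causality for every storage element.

β1 |Sf1  (Sf1 (Sf) sets flow on bond)
β0 |J1  (common-f at J1 fixed by 1)
β2 |J1  (J1 flow already set via bond 1)
β3 |J1  (common-f at J1 fixed by 1)

b0 stroke→J1
b1 stroke→Sf1
b2 stroke→J1
b3 stroke→J1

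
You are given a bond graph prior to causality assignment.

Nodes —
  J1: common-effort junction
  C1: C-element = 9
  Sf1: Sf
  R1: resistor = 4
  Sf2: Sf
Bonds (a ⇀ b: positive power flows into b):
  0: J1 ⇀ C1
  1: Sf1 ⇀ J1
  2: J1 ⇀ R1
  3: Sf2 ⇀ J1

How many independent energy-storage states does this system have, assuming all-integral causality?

bond 1 |Sf1  (source Sf1 imposes f)
bond 3 |Sf2  (source Sf2 imposes f)
bond 0 |J1  (C1: C, integral causality)
bond 2 |R1  (0-jn J1 has e-setter on 0)

1  (C1 all integral)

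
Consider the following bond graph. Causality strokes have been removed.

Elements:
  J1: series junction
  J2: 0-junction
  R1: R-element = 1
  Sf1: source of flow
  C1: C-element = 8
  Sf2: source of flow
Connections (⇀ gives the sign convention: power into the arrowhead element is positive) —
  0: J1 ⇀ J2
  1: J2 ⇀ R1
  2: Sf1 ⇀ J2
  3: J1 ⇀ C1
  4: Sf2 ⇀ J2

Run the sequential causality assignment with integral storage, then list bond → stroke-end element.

#0 stroke at J2
#1 stroke at R1
#2 stroke at Sf1
#3 stroke at J1
#4 stroke at Sf2

b2 →Sf1  (Sf1 (Sf) sets flow on bond)
b4 →Sf2  (Sf2: flow source, stroke at near end)
b3 →J1  (C1: C, integral causality)
b0 →J2  (only one flow-in slot at J1)
b1 →R1  (J2 effort already set via bond 0)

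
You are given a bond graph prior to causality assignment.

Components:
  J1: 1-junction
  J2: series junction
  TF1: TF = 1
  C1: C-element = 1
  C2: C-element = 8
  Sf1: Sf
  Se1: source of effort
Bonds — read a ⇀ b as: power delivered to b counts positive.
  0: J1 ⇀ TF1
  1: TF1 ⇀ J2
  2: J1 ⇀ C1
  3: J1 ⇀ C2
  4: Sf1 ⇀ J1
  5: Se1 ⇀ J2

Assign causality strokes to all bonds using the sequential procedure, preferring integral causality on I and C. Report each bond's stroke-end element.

b0 →J1
b1 →TF1
b2 →J1
b3 →J1
b4 →Sf1
b5 →J2

bond 4 →Sf1  (source Sf1 imposes f)
bond 5 →J2  (source Se1 imposes e)
bond 0 →J1  (common-f at J1 fixed by 4)
bond 2 →J1  (J1: bond 4 brought flow, rest push out)
bond 3 →J1  (1-jn J1 has f-setter on 4)
bond 1 →TF1  (closing 1-jn rule on J2)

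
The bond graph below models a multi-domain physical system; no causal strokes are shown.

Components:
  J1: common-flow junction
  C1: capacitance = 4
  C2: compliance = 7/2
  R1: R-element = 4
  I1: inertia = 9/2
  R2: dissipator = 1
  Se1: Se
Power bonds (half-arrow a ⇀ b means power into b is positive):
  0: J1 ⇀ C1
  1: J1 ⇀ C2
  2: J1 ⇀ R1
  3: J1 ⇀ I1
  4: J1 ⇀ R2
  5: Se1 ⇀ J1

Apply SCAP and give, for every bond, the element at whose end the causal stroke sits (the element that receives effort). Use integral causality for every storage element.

b0 →J1
b1 →J1
b2 →J1
b3 →I1
b4 →J1
b5 →J1

#5 stroke at J1  (Se1: effort source, stroke at far end)
#0 stroke at J1  (prefer integral on C1)
#1 stroke at J1  (C2 integral (e out))
#3 stroke at I1  (prefer integral on I1)
#2 stroke at J1  (common-f at J1 fixed by 3)
#4 stroke at J1  (J1 flow already set via bond 3)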